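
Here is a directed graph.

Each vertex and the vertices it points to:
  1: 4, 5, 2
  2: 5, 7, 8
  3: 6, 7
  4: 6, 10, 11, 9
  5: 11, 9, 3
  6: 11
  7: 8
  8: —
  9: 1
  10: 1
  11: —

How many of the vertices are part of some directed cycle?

6

A vertex is on a directed cycle iff it belongs to a strongly connected component of size ≥ 2 (or has a self-loop).
The vertices on cycles are {1, 2, 4, 5, 9, 10} — 6 in total.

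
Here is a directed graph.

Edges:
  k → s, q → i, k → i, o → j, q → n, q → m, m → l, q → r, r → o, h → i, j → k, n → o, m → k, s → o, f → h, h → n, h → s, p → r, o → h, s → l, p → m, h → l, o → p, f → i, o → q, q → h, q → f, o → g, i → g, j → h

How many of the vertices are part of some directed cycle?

11

A vertex is on a directed cycle iff it belongs to a strongly connected component of size ≥ 2 (or has a self-loop).
The vertices on cycles are {f, h, j, k, m, n, o, p, q, r, s} — 11 in total.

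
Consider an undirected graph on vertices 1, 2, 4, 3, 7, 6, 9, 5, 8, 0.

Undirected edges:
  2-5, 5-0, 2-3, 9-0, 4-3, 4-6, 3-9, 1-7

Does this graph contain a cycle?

Yes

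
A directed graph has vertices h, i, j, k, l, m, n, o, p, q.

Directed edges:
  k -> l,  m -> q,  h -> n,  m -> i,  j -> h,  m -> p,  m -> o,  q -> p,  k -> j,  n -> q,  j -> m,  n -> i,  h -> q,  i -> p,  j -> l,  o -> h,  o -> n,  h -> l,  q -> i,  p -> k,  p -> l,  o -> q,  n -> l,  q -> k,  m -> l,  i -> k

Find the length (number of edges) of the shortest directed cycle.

For each vertex v, BFS finds the shortest path from v back to v.
The shortest such closed walk is j → h → q → k → j, length 4.

4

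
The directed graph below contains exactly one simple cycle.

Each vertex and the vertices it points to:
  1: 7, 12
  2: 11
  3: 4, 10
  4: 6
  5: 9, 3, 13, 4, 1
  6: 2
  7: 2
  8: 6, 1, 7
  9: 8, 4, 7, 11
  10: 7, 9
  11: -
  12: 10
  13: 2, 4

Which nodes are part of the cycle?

DFS with gray/black marking from 1:
1 gray
  7 gray
    2 gray
      11 gray
      11 black
    2 black
  7 black
  12 gray
    10 gray
      10→7: 7 black — skip
      9 gray
        8 gray
          6 gray
            6→2: 2 black — skip
          6 black
          8→1: 1 is gray → back edge
Back edge closes the cycle 1 → 12 → 10 → 9 → 8 → 1; its vertices are {1, 8, 9, 10, 12}.

1, 8, 9, 10, 12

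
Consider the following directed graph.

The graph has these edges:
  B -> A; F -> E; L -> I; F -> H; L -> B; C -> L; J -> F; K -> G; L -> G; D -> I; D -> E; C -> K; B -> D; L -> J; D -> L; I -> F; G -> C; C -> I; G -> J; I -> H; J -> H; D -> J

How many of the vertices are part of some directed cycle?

6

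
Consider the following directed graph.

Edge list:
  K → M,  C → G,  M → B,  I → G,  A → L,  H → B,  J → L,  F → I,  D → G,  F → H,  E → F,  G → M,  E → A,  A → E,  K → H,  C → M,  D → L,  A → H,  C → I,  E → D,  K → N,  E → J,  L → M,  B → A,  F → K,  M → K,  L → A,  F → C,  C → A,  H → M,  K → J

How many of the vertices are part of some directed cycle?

A vertex is on a directed cycle iff it belongs to a strongly connected component of size ≥ 2 (or has a self-loop).
The vertices on cycles are {A, B, C, D, E, F, G, H, I, J, K, L, M} — 13 in total.

13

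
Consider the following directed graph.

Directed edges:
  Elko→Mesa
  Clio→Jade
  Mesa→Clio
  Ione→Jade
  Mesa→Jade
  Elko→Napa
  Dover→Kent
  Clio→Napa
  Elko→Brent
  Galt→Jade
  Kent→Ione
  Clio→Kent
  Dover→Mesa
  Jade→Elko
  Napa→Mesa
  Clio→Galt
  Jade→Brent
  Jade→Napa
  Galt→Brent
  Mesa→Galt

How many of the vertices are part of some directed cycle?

8

A vertex is on a directed cycle iff it belongs to a strongly connected component of size ≥ 2 (or has a self-loop).
The vertices on cycles are {Clio, Elko, Galt, Ione, Jade, Kent, Mesa, Napa} — 8 in total.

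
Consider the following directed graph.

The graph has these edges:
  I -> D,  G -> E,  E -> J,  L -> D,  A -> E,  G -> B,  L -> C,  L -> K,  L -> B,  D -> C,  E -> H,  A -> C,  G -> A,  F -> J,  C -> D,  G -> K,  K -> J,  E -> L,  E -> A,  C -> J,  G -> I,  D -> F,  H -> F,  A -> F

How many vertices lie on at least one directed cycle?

A vertex is on a directed cycle iff it belongs to a strongly connected component of size ≥ 2 (or has a self-loop).
The vertices on cycles are {A, C, D, E} — 4 in total.

4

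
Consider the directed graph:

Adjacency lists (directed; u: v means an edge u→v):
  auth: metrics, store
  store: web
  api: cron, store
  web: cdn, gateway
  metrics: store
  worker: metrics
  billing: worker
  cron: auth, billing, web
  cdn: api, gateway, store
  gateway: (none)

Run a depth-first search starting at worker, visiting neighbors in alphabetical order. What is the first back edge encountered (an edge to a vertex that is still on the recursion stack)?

DFS from worker (visiting neighbors in alphabetical order); mark gray on enter, black on exit:
worker gray
  metrics gray
    store gray
      web gray
        cdn gray
          api gray
            cron gray
              auth gray
                auth→metrics: metrics is gray → back edge
First back edge: auth → metrics.

auth->metrics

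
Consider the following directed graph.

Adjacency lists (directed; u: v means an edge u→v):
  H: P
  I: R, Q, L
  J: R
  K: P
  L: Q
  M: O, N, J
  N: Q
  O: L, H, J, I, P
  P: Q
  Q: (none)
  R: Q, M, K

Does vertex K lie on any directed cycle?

No

K lies on a cycle iff there is a path from K back to itself.
Exploring from K, it never reaches itself; equivalently, its strongly connected component is a singleton.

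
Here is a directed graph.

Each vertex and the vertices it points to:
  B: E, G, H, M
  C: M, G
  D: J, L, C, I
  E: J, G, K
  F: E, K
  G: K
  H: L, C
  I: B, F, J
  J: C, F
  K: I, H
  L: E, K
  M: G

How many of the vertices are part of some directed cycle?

11

A vertex is on a directed cycle iff it belongs to a strongly connected component of size ≥ 2 (or has a self-loop).
The vertices on cycles are {B, C, E, F, G, H, I, J, K, L, M} — 11 in total.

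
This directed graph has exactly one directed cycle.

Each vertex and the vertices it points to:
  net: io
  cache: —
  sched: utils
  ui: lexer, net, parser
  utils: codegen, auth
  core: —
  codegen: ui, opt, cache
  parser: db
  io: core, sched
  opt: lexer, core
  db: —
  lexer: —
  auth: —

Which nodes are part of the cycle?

DFS with gray/black marking from utils:
utils gray
  codegen gray
    ui gray
      lexer gray
      lexer black
      net gray
        io gray
          core gray
          core black
          sched gray
            sched→utils: utils is gray → back edge
Back edge closes the cycle utils → codegen → ui → net → io → sched → utils; its vertices are {io, ui, net, sched, utils, codegen}.

io, ui, net, sched, utils, codegen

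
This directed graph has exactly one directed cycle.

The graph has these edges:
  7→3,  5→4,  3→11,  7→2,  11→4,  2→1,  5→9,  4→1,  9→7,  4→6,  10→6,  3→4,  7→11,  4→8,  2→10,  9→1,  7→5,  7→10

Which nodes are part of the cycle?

DFS with gray/black marking from 7:
7 gray
  2 gray
    10 gray
      6 gray
      6 black
    10 black
    1 gray
    1 black
  2 black
  11 gray
    4 gray
      4→6: 6 black — skip
      4→1: 1 black — skip
      8 gray
      8 black
    4 black
  11 black
  5 gray
    5→4: 4 black — skip
    9 gray
      9→7: 7 is gray → back edge
Back edge closes the cycle 7 → 5 → 9 → 7; its vertices are {5, 7, 9}.

5, 7, 9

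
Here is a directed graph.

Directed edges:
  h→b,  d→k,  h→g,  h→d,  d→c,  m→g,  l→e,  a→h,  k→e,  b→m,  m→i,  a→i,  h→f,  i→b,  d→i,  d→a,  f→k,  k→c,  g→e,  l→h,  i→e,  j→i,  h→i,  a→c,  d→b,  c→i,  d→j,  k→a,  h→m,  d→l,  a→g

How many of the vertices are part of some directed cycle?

A vertex is on a directed cycle iff it belongs to a strongly connected component of size ≥ 2 (or has a self-loop).
The vertices on cycles are {a, b, d, f, h, i, k, l, m} — 9 in total.

9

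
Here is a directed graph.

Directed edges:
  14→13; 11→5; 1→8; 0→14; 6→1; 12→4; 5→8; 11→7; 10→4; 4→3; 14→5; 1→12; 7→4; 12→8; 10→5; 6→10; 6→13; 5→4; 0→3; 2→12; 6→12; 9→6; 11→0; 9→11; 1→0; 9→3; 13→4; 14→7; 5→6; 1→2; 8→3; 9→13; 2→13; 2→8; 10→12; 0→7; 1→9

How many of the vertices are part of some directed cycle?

8

A vertex is on a directed cycle iff it belongs to a strongly connected component of size ≥ 2 (or has a self-loop).
The vertices on cycles are {0, 1, 5, 6, 9, 10, 11, 14} — 8 in total.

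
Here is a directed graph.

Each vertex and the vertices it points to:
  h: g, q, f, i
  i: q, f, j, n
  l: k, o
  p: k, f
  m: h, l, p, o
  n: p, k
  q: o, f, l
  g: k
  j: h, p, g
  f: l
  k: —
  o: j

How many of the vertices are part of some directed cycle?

A vertex is on a directed cycle iff it belongs to a strongly connected component of size ≥ 2 (or has a self-loop).
The vertices on cycles are {f, h, i, j, l, n, o, p, q} — 9 in total.

9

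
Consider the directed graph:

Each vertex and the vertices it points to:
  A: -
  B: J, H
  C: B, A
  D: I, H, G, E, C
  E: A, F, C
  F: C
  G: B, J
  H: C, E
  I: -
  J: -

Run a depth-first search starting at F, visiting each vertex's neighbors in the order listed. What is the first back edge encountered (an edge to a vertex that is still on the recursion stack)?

DFS from F (visiting each vertex's neighbors in the order listed); mark gray on enter, black on exit:
F gray
  C gray
    B gray
      J gray
      J black
      H gray
        H→C: C is gray → back edge
First back edge: H → C.

H->C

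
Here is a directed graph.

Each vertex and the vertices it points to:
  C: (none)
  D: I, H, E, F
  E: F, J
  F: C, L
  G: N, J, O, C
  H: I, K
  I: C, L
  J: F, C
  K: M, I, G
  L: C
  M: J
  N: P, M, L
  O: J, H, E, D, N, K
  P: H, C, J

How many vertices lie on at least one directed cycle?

7

A vertex is on a directed cycle iff it belongs to a strongly connected component of size ≥ 2 (or has a self-loop).
The vertices on cycles are {D, G, H, K, N, O, P} — 7 in total.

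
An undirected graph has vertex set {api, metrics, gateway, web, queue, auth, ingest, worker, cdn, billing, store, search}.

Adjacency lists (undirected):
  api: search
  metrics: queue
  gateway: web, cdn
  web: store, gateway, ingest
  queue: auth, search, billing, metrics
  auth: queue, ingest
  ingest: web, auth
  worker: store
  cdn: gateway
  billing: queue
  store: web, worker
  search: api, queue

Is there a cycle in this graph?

DFS, tracking each vertex's parent; an edge to a visited non-parent vertex closes a cycle.
Start from billing:
visit billing (parent –)
  visit queue (parent billing)
    visit auth (parent queue)
      auth–queue: parent, skip
      visit ingest (parent auth)
        visit web (parent ingest)
          visit store (parent web)
            store–web: parent, skip
            visit worker (parent store)
              worker–store: parent, skip
          visit gateway (parent web)
            gateway–web: parent, skip
            visit cdn (parent gateway)
              cdn–gateway: parent, skip
          web–ingest: parent, skip
        ingest–auth: parent, skip
    visit search (parent queue)
      visit api (parent search)
        api–search: parent, skip
      search–queue: parent, skip
    queue–billing: parent, skip
    visit metrics (parent queue)
      metrics–queue: parent, skip
No non-parent visited neighbor found — the graph is a forest.

No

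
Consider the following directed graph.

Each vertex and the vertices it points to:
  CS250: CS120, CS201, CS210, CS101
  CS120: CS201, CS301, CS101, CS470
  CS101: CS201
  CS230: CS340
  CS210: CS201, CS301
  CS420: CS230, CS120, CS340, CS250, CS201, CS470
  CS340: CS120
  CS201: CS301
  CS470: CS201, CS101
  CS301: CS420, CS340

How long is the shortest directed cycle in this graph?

For each vertex v, BFS finds the shortest path from v back to v.
The shortest such closed walk is CS420 → CS120 → CS301 → CS420, length 3.

3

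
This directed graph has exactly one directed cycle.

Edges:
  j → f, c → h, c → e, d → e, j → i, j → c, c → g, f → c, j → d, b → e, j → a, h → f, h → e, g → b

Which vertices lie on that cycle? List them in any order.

c, f, h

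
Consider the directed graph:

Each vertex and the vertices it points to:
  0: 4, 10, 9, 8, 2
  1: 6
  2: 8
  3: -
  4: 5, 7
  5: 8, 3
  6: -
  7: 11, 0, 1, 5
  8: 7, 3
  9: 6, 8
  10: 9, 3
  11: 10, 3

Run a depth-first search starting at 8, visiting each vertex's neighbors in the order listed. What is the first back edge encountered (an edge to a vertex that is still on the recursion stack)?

DFS from 8 (visiting each vertex's neighbors in the order listed); mark gray on enter, black on exit:
8 gray
  7 gray
    11 gray
      10 gray
        9 gray
          6 gray
          6 black
          9→8: 8 is gray → back edge
First back edge: 9 → 8.

9→8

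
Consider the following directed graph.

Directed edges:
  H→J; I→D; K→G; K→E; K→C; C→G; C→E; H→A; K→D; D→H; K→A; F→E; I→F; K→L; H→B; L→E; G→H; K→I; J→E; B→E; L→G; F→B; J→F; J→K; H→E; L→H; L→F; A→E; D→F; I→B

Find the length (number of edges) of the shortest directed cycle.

For each vertex v, BFS finds the shortest path from v back to v.
The shortest such closed walk is J → K → L → H → J, length 4.

4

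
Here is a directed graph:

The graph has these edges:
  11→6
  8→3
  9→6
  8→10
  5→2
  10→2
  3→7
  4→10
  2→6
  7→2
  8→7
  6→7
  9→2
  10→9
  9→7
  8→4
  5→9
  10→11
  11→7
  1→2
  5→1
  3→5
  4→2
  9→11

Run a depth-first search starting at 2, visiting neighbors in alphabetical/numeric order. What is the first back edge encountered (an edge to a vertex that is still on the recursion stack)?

DFS from 2 (visiting neighbors in alphabetical/numeric order); mark gray on enter, black on exit:
2 gray
  6 gray
    7 gray
      7→2: 2 is gray → back edge
First back edge: 7 → 2.

7->2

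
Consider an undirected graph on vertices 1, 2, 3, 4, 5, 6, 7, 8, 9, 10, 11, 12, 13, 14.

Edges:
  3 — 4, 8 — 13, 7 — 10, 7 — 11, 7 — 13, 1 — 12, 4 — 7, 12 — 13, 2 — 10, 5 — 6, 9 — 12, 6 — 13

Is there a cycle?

DFS, tracking each vertex's parent; an edge to a visited non-parent vertex closes a cycle.
Start from 14:
visit 14 (parent –)
visit 1 (parent –)
  visit 12 (parent 1)
    visit 13 (parent 12)
      13–12: parent, skip
      visit 8 (parent 13)
        8–13: parent, skip
      visit 7 (parent 13)
        7–13: parent, skip
        visit 10 (parent 7)
          10–7: parent, skip
          visit 2 (parent 10)
            2–10: parent, skip
        visit 4 (parent 7)
          4–7: parent, skip
          visit 3 (parent 4)
            3–4: parent, skip
        visit 11 (parent 7)
          11–7: parent, skip
      visit 6 (parent 13)
        6–13: parent, skip
        visit 5 (parent 6)
          5–6: parent, skip
    12–1: parent, skip
    visit 9 (parent 12)
      9–12: parent, skip
No non-parent visited neighbor found — the graph is a forest.

No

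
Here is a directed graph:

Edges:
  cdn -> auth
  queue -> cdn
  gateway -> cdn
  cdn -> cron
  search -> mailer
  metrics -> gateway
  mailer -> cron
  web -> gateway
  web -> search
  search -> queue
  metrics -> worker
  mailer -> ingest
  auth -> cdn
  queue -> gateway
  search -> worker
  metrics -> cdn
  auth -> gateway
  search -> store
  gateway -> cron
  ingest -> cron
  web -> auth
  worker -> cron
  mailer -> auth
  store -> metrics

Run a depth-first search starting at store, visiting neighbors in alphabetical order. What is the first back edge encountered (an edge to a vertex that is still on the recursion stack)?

auth->cdn

DFS from store (visiting neighbors in alphabetical order); mark gray on enter, black on exit:
store gray
  metrics gray
    cdn gray
      auth gray
        auth→cdn: cdn is gray → back edge
First back edge: auth → cdn.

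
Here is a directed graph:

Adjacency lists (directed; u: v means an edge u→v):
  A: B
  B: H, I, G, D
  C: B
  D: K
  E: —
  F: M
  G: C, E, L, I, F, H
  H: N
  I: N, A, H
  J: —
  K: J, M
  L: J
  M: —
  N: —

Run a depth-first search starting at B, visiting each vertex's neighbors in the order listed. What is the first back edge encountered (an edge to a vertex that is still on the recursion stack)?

A→B

DFS from B (visiting each vertex's neighbors in the order listed); mark gray on enter, black on exit:
B gray
  H gray
    N gray
    N black
  H black
  I gray
    I→N: N black — skip
    A gray
      A→B: B is gray → back edge
First back edge: A → B.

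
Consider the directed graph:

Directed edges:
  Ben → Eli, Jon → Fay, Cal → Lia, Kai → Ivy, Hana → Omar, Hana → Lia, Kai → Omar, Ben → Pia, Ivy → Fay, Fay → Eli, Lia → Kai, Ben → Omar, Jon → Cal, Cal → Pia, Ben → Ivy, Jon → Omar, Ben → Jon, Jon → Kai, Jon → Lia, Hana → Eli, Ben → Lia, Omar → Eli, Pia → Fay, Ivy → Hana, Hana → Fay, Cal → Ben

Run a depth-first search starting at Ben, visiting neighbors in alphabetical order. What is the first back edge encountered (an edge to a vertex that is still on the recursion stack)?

Kai->Ivy

DFS from Ben (visiting neighbors in alphabetical order); mark gray on enter, black on exit:
Ben gray
  Eli gray
  Eli black
  Ivy gray
    Fay gray
      Fay→Eli: Eli black — skip
    Fay black
    Hana gray
      Hana→Eli: Eli black — skip
      Hana→Fay: Fay black — skip
      Lia gray
        Kai gray
          Kai→Ivy: Ivy is gray → back edge
First back edge: Kai → Ivy.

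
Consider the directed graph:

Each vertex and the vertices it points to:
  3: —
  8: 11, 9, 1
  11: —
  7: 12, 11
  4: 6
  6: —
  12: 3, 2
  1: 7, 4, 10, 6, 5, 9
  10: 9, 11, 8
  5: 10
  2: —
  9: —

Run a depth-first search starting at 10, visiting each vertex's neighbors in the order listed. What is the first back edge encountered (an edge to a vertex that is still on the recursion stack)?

1→10

DFS from 10 (visiting each vertex's neighbors in the order listed); mark gray on enter, black on exit:
10 gray
  9 gray
  9 black
  11 gray
  11 black
  8 gray
    8→11: 11 black — skip
    8→9: 9 black — skip
    1 gray
      7 gray
        12 gray
          3 gray
          3 black
          2 gray
          2 black
        12 black
        7→11: 11 black — skip
      7 black
      4 gray
        6 gray
        6 black
      4 black
      1→10: 10 is gray → back edge
First back edge: 1 → 10.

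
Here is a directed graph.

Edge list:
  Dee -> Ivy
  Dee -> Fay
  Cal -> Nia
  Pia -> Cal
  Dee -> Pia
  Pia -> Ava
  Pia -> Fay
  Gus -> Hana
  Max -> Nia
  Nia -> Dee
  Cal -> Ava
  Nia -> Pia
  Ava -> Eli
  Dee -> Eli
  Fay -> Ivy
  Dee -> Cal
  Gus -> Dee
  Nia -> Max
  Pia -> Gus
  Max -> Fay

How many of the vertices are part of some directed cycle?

A vertex is on a directed cycle iff it belongs to a strongly connected component of size ≥ 2 (or has a self-loop).
The vertices on cycles are {Cal, Dee, Gus, Max, Nia, Pia} — 6 in total.

6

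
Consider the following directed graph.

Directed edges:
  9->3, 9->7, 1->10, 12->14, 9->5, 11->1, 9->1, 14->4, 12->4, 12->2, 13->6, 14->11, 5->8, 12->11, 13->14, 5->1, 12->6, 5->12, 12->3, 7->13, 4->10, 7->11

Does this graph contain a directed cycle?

No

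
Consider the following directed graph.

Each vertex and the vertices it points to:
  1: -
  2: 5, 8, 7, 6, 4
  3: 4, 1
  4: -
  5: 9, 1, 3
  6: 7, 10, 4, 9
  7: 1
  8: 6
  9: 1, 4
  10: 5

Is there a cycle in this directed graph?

No

DFS with white/gray/black marking, starting from 3:
3 gray
  4 gray
  4 black
  1 gray
  1 black
3 black
2 gray
  5 gray
    9 gray
      9→1: 1 black — skip
      9→4: 4 black — skip
    9 black
    5→1: 1 black — skip
    5→3: 3 black — skip
  5 black
  8 gray
    6 gray
      7 gray
        7→1: 1 black — skip
      7 black
      10 gray
        10→5: 5 black — skip
      10 black
      6→4: 4 black — skip
      6→9: 9 black — skip
    6 black
  8 black
  2→7: 7 black — skip
  2→6: 6 black — skip
  2→4: 4 black — skip
2 black
Every edge goes to a white or black vertex — no back edge, so the graph is acyclic.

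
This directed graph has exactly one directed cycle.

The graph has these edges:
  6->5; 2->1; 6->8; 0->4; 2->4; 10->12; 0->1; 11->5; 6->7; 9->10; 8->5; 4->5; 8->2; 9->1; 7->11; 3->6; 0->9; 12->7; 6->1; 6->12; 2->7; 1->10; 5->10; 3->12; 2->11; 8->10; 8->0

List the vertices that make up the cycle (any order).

5, 7, 10, 11, 12

DFS with gray/black marking from 12:
12 gray
  7 gray
    11 gray
      5 gray
        10 gray
          10→12: 12 is gray → back edge
Back edge closes the cycle 12 → 7 → 11 → 5 → 10 → 12; its vertices are {5, 7, 10, 11, 12}.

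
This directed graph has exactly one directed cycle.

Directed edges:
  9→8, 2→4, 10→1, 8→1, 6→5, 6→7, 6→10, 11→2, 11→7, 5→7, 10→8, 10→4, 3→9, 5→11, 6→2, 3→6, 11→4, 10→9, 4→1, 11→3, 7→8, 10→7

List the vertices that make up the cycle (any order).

DFS with gray/black marking from 6:
6 gray
  10 gray
    1 gray
    1 black
    8 gray
      8→1: 1 black — skip
    8 black
    7 gray
      7→8: 8 black — skip
    7 black
    4 gray
      4→1: 1 black — skip
    4 black
    9 gray
      9→8: 8 black — skip
    9 black
  10 black
  5 gray
    5→7: 7 black — skip
    11 gray
      11→4: 4 black — skip
      11→7: 7 black — skip
      2 gray
        2→4: 4 black — skip
      2 black
      3 gray
        3→9: 9 black — skip
        3→6: 6 is gray → back edge
Back edge closes the cycle 6 → 5 → 11 → 3 → 6; its vertices are {3, 5, 6, 11}.

3, 5, 6, 11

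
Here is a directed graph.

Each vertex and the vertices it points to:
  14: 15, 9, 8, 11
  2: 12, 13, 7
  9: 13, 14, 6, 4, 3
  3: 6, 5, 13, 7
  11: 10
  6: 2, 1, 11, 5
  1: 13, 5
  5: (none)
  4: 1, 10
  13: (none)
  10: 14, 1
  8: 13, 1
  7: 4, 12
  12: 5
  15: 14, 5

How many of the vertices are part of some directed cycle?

10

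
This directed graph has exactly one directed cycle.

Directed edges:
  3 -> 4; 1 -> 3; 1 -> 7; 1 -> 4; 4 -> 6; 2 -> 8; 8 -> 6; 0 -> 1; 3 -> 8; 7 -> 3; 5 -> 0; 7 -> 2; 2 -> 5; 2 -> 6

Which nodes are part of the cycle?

DFS with gray/black marking from 0:
0 gray
  1 gray
    7 gray
      2 gray
        5 gray
          5→0: 0 is gray → back edge
Back edge closes the cycle 0 → 1 → 7 → 2 → 5 → 0; its vertices are {0, 1, 2, 5, 7}.

0, 1, 2, 5, 7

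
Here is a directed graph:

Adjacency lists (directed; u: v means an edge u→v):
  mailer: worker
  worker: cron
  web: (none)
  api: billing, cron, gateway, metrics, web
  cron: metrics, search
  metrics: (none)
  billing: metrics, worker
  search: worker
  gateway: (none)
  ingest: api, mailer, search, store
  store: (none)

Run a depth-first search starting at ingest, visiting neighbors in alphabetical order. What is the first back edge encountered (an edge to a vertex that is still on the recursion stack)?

search->worker

DFS from ingest (visiting neighbors in alphabetical order); mark gray on enter, black on exit:
ingest gray
  api gray
    billing gray
      metrics gray
      metrics black
      worker gray
        cron gray
          cron→metrics: metrics black — skip
          search gray
            search→worker: worker is gray → back edge
First back edge: search → worker.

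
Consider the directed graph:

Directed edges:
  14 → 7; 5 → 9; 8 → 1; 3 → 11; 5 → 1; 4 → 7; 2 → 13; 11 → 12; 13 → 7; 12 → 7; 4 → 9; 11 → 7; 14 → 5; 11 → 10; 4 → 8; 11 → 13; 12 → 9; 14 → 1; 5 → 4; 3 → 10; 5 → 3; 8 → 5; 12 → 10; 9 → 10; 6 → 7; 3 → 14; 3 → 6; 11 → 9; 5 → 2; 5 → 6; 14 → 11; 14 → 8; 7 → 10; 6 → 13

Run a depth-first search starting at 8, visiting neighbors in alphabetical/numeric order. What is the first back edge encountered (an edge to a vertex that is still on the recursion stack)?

14→5

DFS from 8 (visiting neighbors in alphabetical/numeric order); mark gray on enter, black on exit:
8 gray
  1 gray
  1 black
  5 gray
    5→1: 1 black — skip
    2 gray
      13 gray
        7 gray
          10 gray
          10 black
        7 black
      13 black
    2 black
    3 gray
      6 gray
        6→7: 7 black — skip
        6→13: 13 black — skip
      6 black
      3→10: 10 black — skip
      11 gray
        11→7: 7 black — skip
        9 gray
          9→10: 10 black — skip
        9 black
        11→10: 10 black — skip
        12 gray
          12→7: 7 black — skip
          12→9: 9 black — skip
          12→10: 10 black — skip
        12 black
        11→13: 13 black — skip
      11 black
      14 gray
        14→1: 1 black — skip
        14→5: 5 is gray → back edge
First back edge: 14 → 5.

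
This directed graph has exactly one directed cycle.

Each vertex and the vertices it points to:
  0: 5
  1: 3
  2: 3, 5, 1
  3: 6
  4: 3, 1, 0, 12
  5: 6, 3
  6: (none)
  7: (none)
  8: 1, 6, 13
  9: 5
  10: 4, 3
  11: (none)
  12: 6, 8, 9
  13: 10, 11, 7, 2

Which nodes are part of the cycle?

DFS with gray/black marking from 12:
12 gray
  6 gray
  6 black
  8 gray
    1 gray
      3 gray
        3→6: 6 black — skip
      3 black
    1 black
    8→6: 6 black — skip
    13 gray
      10 gray
        4 gray
          4→3: 3 black — skip
          4→1: 1 black — skip
          0 gray
            5 gray
              5→6: 6 black — skip
              5→3: 3 black — skip
            5 black
          0 black
          4→12: 12 is gray → back edge
Back edge closes the cycle 12 → 8 → 13 → 10 → 4 → 12; its vertices are {4, 8, 10, 12, 13}.

4, 8, 10, 12, 13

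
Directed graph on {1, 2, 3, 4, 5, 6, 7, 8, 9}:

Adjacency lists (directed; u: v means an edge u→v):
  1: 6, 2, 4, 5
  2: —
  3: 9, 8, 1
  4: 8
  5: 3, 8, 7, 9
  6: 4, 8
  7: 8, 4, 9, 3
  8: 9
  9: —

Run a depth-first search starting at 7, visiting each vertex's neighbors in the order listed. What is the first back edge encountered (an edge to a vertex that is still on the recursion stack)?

5→3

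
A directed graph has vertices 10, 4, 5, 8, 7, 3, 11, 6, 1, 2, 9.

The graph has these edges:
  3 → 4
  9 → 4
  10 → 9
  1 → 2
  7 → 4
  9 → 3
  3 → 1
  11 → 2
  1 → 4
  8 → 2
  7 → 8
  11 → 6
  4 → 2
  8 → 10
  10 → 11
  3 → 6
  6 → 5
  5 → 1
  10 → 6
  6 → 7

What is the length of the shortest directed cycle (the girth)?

For each vertex v, BFS finds the shortest path from v back to v.
The shortest such closed walk is 10 → 6 → 7 → 8 → 10, length 4.

4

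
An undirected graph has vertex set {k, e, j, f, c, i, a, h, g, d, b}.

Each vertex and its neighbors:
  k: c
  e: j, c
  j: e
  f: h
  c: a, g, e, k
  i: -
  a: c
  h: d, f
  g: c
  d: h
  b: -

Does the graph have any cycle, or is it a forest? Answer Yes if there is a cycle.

No

DFS, tracking each vertex's parent; an edge to a visited non-parent vertex closes a cycle.
Start from d:
visit d (parent –)
  visit h (parent d)
    h–d: parent, skip
    visit f (parent h)
      f–h: parent, skip
visit k (parent –)
  visit c (parent k)
    visit a (parent c)
      a–c: parent, skip
    visit g (parent c)
      g–c: parent, skip
    visit e (parent c)
      visit j (parent e)
        j–e: parent, skip
      e–c: parent, skip
    c–k: parent, skip
visit i (parent –)
visit b (parent –)
No non-parent visited neighbor found — the graph is a forest.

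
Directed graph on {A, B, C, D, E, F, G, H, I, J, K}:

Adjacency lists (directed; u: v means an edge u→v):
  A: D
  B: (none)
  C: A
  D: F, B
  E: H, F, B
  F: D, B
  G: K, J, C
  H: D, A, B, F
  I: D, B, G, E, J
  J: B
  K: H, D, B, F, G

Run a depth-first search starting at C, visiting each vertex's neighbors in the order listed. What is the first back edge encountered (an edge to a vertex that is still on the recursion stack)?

DFS from C (visiting each vertex's neighbors in the order listed); mark gray on enter, black on exit:
C gray
  A gray
    D gray
      F gray
        F→D: D is gray → back edge
First back edge: F → D.

F→D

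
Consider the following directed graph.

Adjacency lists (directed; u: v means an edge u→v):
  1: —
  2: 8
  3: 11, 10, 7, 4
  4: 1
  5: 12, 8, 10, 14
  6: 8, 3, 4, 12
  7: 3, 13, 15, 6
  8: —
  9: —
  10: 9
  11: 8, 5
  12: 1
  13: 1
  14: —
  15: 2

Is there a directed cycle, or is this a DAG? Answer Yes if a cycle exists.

DFS with white/gray/black marking, starting from 15:
15 gray
  2 gray
    8 gray
    8 black
  2 black
15 black
1 gray
1 black
3 gray
  11 gray
    11→8: 8 black — skip
    5 gray
      12 gray
        12→1: 1 black — skip
      12 black
      5→8: 8 black — skip
      10 gray
        9 gray
        9 black
      10 black
      14 gray
      14 black
    5 black
  11 black
  3→10: 10 black — skip
  7 gray
    7→3: 3 is gray → back edge
Back edge found, so a cycle exists: 3 → 7 → 3.

Yes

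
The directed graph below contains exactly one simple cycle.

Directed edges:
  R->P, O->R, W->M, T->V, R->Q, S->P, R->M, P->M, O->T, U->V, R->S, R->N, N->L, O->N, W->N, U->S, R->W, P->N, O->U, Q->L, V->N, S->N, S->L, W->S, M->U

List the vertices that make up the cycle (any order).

DFS with gray/black marking from M:
M gray
  U gray
    S gray
      N gray
        L gray
        L black
      N black
      S→L: L black — skip
      P gray
        P→N: N black — skip
        P→M: M is gray → back edge
Back edge closes the cycle M → U → S → P → M; its vertices are {M, P, S, U}.

M, P, S, U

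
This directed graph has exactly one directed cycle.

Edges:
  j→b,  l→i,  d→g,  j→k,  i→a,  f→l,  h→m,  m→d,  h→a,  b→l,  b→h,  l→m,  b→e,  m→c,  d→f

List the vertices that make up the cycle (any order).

d, f, l, m

DFS with gray/black marking from m:
m gray
  c gray
  c black
  d gray
    f gray
      l gray
        i gray
          a gray
          a black
        i black
        l→m: m is gray → back edge
Back edge closes the cycle m → d → f → l → m; its vertices are {d, f, l, m}.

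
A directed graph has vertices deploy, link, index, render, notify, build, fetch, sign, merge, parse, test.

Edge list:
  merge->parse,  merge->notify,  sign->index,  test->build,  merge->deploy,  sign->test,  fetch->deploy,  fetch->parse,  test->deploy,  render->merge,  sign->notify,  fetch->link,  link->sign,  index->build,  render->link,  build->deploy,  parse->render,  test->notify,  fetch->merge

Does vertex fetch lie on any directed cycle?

fetch lies on a cycle iff there is a path from fetch back to itself.
Exploring from fetch, it never reaches itself; equivalently, its strongly connected component is a singleton.

No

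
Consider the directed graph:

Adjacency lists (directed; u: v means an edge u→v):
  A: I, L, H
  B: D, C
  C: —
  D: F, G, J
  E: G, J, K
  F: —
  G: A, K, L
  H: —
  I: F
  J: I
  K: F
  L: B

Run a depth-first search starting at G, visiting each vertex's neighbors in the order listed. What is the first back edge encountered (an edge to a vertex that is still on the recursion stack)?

D->G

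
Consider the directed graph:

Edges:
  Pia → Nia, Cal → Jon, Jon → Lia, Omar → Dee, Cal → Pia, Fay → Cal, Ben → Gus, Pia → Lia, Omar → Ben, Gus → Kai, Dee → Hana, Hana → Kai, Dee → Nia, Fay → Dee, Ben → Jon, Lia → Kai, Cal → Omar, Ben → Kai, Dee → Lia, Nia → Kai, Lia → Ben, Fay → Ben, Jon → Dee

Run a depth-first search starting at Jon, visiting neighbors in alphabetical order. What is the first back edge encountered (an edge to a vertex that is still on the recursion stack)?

DFS from Jon (visiting neighbors in alphabetical order); mark gray on enter, black on exit:
Jon gray
  Dee gray
    Hana gray
      Kai gray
      Kai black
    Hana black
    Lia gray
      Ben gray
        Gus gray
          Gus→Kai: Kai black — skip
        Gus black
        Ben→Jon: Jon is gray → back edge
First back edge: Ben → Jon.

Ben→Jon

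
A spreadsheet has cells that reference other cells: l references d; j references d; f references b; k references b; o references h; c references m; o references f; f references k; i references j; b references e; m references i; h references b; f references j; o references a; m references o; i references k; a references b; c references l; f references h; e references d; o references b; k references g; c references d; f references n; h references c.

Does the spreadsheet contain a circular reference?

Yes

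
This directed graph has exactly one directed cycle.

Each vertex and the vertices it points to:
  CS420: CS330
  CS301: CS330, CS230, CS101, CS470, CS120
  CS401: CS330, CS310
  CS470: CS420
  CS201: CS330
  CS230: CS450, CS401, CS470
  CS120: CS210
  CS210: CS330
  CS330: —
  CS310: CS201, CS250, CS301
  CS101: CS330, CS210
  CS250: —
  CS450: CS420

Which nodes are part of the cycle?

DFS with gray/black marking from CS310:
CS310 gray
  CS201 gray
    CS330 gray
    CS330 black
  CS201 black
  CS250 gray
  CS250 black
  CS301 gray
    CS301→CS330: CS330 black — skip
    CS230 gray
      CS450 gray
        CS420 gray
          CS420→CS330: CS330 black — skip
        CS420 black
      CS450 black
      CS401 gray
        CS401→CS330: CS330 black — skip
        CS401→CS310: CS310 is gray → back edge
Back edge closes the cycle CS310 → CS301 → CS230 → CS401 → CS310; its vertices are {CS230, CS301, CS310, CS401}.

CS230, CS301, CS310, CS401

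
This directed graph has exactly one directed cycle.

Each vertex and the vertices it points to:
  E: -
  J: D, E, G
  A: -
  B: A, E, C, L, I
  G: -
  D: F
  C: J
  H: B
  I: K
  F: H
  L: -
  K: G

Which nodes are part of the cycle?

DFS with gray/black marking from H:
H gray
  B gray
    A gray
    A black
    E gray
    E black
    C gray
      J gray
        D gray
          F gray
            F→H: H is gray → back edge
Back edge closes the cycle H → B → C → J → D → F → H; its vertices are {B, C, D, F, H, J}.

B, C, D, F, H, J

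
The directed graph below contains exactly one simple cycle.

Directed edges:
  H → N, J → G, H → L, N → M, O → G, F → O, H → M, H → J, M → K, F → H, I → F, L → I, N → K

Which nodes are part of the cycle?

F, H, I, L

DFS with gray/black marking from F:
F gray
  H gray
    N gray
      M gray
        K gray
        K black
      M black
      N→K: K black — skip
    N black
    J gray
      G gray
      G black
    J black
    L gray
      I gray
        I→F: F is gray → back edge
Back edge closes the cycle F → H → L → I → F; its vertices are {F, H, I, L}.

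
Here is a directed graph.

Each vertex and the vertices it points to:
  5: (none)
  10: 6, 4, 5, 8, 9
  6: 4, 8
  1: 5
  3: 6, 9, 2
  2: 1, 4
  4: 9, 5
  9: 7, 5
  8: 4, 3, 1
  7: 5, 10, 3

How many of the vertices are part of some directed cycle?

A vertex is on a directed cycle iff it belongs to a strongly connected component of size ≥ 2 (or has a self-loop).
The vertices on cycles are {2, 3, 4, 6, 7, 8, 9, 10} — 8 in total.

8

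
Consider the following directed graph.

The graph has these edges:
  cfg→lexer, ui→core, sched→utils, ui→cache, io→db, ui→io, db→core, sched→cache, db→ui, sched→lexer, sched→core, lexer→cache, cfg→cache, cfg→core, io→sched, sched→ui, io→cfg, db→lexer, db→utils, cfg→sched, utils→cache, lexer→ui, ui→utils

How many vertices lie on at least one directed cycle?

A vertex is on a directed cycle iff it belongs to a strongly connected component of size ≥ 2 (or has a self-loop).
The vertices on cycles are {db, io, ui, cfg, lexer, sched} — 6 in total.

6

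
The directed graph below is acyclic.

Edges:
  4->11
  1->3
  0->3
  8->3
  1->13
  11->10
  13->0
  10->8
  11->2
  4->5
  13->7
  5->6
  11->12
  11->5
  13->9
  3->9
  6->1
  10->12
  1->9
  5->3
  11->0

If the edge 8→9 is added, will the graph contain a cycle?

Adding 8→9 creates a cycle iff 9 can already reach 8.
Explore from 9: no path reaches 8. The graph stays acyclic.

No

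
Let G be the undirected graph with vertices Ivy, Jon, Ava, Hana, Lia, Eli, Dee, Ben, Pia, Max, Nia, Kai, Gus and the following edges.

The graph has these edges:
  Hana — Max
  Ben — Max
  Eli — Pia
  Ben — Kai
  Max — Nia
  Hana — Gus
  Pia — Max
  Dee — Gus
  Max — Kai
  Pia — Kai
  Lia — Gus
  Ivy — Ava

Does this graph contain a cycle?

Yes

DFS, tracking each vertex's parent; an edge to a visited non-parent vertex closes a cycle.
Start from Ivy:
visit Ivy (parent –)
  visit Ava (parent Ivy)
    Ava–Ivy: parent, skip
visit Jon (parent –)
visit Hana (parent –)
  visit Gus (parent Hana)
    Gus–Hana: parent, skip
    visit Lia (parent Gus)
      Lia–Gus: parent, skip
    visit Dee (parent Gus)
      Dee–Gus: parent, skip
  visit Max (parent Hana)
    visit Ben (parent Max)
      visit Kai (parent Ben)
        Kai–Max: Max visited and ≠ parent → cycle
Cycle: Max – Ben – Kai – Max.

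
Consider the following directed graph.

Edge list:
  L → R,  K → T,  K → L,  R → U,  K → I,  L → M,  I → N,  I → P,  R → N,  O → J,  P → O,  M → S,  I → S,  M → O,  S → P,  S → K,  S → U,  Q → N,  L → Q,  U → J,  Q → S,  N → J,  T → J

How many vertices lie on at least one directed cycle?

6

A vertex is on a directed cycle iff it belongs to a strongly connected component of size ≥ 2 (or has a self-loop).
The vertices on cycles are {I, K, L, M, Q, S} — 6 in total.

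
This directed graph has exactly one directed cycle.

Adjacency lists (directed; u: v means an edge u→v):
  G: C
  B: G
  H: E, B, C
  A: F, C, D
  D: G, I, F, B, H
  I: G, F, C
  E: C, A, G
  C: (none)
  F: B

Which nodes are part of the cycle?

A, D, E, H

DFS with gray/black marking from D:
D gray
  G gray
    C gray
    C black
  G black
  I gray
    I→G: G black — skip
    F gray
      B gray
        B→G: G black — skip
      B black
    F black
    I→C: C black — skip
  I black
  D→F: F black — skip
  D→B: B black — skip
  H gray
    E gray
      E→C: C black — skip
      A gray
        A→F: F black — skip
        A→C: C black — skip
        A→D: D is gray → back edge
Back edge closes the cycle D → H → E → A → D; its vertices are {A, D, E, H}.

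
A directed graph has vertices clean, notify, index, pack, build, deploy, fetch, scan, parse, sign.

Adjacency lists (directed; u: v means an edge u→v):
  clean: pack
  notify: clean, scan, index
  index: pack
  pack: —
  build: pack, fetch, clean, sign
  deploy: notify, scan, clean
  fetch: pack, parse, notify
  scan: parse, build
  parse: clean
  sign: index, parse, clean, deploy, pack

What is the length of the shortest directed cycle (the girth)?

For each vertex v, BFS finds the shortest path from v back to v.
The shortest such closed walk is build → fetch → notify → scan → build, length 4.

4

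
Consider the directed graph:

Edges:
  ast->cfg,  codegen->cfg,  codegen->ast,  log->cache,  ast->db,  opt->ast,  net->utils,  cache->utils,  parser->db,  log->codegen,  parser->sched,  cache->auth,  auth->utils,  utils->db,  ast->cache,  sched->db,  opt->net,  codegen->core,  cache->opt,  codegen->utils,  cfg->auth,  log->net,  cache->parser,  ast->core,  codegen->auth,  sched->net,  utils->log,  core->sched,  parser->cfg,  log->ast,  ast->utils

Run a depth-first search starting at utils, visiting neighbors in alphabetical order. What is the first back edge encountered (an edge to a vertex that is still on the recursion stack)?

auth→utils

DFS from utils (visiting neighbors in alphabetical order); mark gray on enter, black on exit:
utils gray
  db gray
  db black
  log gray
    ast gray
      cache gray
        auth gray
          auth→utils: utils is gray → back edge
First back edge: auth → utils.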